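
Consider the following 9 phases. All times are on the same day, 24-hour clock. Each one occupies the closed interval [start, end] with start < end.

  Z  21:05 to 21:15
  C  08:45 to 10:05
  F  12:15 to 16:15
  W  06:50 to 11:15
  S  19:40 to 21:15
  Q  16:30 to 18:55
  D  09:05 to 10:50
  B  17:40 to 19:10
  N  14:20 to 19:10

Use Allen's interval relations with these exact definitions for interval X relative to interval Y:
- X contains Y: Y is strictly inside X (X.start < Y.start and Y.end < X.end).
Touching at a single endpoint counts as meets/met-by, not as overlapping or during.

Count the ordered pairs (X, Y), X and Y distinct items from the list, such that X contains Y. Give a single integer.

Checking all 72 ordered pairs for relation 'contains'; matching pairs in alphabetical order:
(N, Q): N contains Q ✓
(W, C): W contains C ✓
(W, D): W contains D ✓
Count: 3.

3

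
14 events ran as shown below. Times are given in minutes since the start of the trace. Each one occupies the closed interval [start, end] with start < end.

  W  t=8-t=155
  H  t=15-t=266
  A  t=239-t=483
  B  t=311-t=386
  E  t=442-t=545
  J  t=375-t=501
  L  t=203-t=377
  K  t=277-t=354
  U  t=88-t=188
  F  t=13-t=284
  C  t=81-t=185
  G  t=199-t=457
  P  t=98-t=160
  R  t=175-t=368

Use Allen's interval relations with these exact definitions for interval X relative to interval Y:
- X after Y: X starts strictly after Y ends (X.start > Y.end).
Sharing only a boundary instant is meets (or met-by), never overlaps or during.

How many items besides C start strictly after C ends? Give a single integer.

7

Target C = [t=81, t=185].
A [t=239, t=483] → after → counts.
B [t=311, t=386] → after → counts.
E [t=442, t=545] → after → counts.
F [t=13, t=284] → contains → no.
G [t=199, t=457] → after → counts.
H [t=15, t=266] → contains → no.
J [t=375, t=501] → after → counts.
K [t=277, t=354] → after → counts.
L [t=203, t=377] → after → counts.
P [t=98, t=160] → during → no.
R [t=175, t=368] → overlapped-by → no.
U [t=88, t=188] → overlapped-by → no.
W [t=8, t=155] → overlaps → no.
Total: 7.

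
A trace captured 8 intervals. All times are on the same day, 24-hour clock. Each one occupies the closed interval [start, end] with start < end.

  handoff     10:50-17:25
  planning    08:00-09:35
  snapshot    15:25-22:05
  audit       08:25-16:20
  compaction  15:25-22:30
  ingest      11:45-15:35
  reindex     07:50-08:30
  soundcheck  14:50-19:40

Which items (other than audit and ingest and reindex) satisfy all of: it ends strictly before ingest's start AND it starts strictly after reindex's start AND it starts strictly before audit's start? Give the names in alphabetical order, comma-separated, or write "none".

planning

Conditions: its end is strictly before ingest's start (X.end < 11:45) AND its start is strictly after reindex's start (X.start > 07:50) AND its start is strictly before audit's start (X.start < 08:25).
compaction: end 22:30 < 11:45? ✗; start 15:25 > 07:50? ✓; start 15:25 < 08:25? ✗ → no.
handoff: end 17:25 < 11:45? ✗; start 10:50 > 07:50? ✓; start 10:50 < 08:25? ✗ → no.
planning: end 09:35 < 11:45? ✓; start 08:00 > 07:50? ✓; start 08:00 < 08:25? ✓ → yes.
snapshot: end 22:05 < 11:45? ✗; start 15:25 > 07:50? ✓; start 15:25 < 08:25? ✗ → no.
soundcheck: end 19:40 < 11:45? ✗; start 14:50 > 07:50? ✓; start 14:50 < 08:25? ✗ → no.
Result: planning.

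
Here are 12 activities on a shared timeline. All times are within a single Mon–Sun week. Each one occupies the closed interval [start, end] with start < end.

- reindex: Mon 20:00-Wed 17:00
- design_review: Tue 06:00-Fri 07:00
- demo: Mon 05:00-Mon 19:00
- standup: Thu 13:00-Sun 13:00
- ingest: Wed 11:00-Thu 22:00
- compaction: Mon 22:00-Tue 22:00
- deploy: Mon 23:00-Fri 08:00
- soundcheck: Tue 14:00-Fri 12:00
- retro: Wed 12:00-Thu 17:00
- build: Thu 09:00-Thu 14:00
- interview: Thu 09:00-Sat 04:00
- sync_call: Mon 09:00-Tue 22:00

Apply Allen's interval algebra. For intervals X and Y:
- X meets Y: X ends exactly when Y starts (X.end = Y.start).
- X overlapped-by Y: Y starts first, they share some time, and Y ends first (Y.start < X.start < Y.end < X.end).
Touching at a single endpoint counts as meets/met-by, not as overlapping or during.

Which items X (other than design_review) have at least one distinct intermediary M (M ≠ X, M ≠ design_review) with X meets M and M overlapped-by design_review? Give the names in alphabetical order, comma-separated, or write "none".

Target design_review = [Tue 06:00, Fri 07:00].
Intermediaries M with M overlapped-by design_review: interview, soundcheck, standup.
Via interview — items with X meets interview: none.
Via soundcheck — items with X meets soundcheck: none.
Via standup — items with X meets standup: none.
Union: none.

none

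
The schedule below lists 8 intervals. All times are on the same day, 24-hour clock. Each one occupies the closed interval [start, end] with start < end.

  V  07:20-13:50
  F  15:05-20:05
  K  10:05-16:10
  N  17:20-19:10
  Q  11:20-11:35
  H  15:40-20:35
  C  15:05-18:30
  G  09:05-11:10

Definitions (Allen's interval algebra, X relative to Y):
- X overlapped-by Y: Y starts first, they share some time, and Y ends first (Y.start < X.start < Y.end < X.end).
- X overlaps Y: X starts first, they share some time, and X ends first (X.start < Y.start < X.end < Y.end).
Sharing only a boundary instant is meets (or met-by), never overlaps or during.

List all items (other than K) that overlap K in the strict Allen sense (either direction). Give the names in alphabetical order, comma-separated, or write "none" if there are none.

Target K = [10:05, 16:10].
C [15:05, 18:30] → overlapped-by → yes.
F [15:05, 20:05] → overlapped-by → yes.
G [09:05, 11:10] → overlaps → yes.
H [15:40, 20:35] → overlapped-by → yes.
N [17:20, 19:10] → after → no.
Q [11:20, 11:35] → during → no.
V [07:20, 13:50] → overlaps → yes.
Result: C, F, G, H, V.

C, F, G, H, V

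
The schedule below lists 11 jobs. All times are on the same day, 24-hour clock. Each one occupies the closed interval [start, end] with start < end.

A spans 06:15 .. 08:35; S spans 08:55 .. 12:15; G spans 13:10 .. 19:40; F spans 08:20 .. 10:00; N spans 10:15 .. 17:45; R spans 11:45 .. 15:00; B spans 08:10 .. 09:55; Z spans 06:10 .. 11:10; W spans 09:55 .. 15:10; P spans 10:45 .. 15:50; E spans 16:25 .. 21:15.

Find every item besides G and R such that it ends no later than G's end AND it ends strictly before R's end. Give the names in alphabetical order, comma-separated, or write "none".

Conditions: its end is no later than G's end (X.end <= 19:40) AND its end is strictly before R's end (X.end < 15:00).
A: end 08:35 <= 19:40? ✓; end 08:35 < 15:00? ✓ → yes.
B: end 09:55 <= 19:40? ✓; end 09:55 < 15:00? ✓ → yes.
E: end 21:15 <= 19:40? ✗; end 21:15 < 15:00? ✗ → no.
F: end 10:00 <= 19:40? ✓; end 10:00 < 15:00? ✓ → yes.
N: end 17:45 <= 19:40? ✓; end 17:45 < 15:00? ✗ → no.
P: end 15:50 <= 19:40? ✓; end 15:50 < 15:00? ✗ → no.
S: end 12:15 <= 19:40? ✓; end 12:15 < 15:00? ✓ → yes.
W: end 15:10 <= 19:40? ✓; end 15:10 < 15:00? ✗ → no.
Z: end 11:10 <= 19:40? ✓; end 11:10 < 15:00? ✓ → yes.
Result: A, B, F, S, Z.

A, B, F, S, Z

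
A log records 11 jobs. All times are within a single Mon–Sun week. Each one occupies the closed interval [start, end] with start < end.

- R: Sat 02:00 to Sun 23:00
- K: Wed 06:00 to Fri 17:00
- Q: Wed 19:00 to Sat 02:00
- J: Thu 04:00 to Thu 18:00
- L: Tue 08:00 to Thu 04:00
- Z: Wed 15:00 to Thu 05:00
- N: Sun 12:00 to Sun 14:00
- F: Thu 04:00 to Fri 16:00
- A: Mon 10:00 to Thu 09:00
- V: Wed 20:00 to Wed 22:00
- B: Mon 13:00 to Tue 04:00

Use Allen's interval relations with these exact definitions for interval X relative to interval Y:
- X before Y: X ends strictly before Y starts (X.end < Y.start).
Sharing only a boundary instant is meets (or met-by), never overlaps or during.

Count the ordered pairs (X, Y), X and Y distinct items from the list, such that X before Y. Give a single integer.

Checking all 110 ordered pairs for relation 'before'; matching pairs in alphabetical order:
(A, N): A before N ✓
(A, R): A before R ✓
(B, F): B before F ✓
(B, J): B before J ✓
(B, K): B before K ✓
(B, L): B before L ✓
(B, N): B before N ✓
(B, Q): B before Q ✓
(B, R): B before R ✓
(B, V): B before V ✓
(B, Z): B before Z ✓
(F, N): F before N ✓
(F, R): F before R ✓
(J, N): J before N ✓
(J, R): J before R ✓
(K, N): K before N ✓
(K, R): K before R ✓
(L, N): L before N ✓
(L, R): L before R ✓
(Q, N): Q before N ✓
(V, F): V before F ✓
(V, J): V before J ✓
(V, N): V before N ✓
(V, R): V before R ✓
... plus 2 further pairs not listed.
Count: 26.

26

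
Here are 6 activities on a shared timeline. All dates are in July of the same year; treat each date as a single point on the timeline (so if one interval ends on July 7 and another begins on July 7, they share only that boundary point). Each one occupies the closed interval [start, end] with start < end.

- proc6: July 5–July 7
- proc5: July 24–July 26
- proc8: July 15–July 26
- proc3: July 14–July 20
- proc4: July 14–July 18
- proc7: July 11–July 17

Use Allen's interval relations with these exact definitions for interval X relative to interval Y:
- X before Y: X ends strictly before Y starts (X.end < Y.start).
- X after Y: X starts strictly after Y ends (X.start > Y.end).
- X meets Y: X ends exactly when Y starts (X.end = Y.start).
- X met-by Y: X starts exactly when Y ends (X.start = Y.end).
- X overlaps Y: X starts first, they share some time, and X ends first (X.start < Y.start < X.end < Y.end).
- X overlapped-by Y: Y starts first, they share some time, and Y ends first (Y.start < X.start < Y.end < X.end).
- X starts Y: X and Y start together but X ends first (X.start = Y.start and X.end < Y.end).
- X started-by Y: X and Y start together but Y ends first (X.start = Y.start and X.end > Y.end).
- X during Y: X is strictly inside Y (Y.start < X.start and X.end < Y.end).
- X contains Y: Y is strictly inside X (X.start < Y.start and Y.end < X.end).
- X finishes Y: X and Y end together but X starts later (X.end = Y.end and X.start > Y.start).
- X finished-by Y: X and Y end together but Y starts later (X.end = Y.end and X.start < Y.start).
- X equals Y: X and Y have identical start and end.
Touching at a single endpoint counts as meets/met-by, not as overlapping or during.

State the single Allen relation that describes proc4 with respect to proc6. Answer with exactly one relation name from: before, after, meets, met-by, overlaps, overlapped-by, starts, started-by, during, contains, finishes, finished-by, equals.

proc4 = [July 14, July 18]; proc6 = [July 5, July 7].
Compare endpoints: proc4.start > proc6.start, proc4.start > proc6.end, proc4.end > proc6.start, proc4.end > proc6.end.
That pattern is 'after'.

after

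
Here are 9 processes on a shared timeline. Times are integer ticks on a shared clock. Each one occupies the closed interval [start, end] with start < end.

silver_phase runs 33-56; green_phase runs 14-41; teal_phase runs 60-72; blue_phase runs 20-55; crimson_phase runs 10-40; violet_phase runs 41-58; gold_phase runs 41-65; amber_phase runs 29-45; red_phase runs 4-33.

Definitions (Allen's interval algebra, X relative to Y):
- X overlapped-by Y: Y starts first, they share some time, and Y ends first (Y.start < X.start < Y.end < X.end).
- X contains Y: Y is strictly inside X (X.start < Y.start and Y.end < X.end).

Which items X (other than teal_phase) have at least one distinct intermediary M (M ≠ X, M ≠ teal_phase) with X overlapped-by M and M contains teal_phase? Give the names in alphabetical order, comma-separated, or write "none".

Target teal_phase = [60, 72].
Intermediaries M with M contains teal_phase: none.
Union: none.

none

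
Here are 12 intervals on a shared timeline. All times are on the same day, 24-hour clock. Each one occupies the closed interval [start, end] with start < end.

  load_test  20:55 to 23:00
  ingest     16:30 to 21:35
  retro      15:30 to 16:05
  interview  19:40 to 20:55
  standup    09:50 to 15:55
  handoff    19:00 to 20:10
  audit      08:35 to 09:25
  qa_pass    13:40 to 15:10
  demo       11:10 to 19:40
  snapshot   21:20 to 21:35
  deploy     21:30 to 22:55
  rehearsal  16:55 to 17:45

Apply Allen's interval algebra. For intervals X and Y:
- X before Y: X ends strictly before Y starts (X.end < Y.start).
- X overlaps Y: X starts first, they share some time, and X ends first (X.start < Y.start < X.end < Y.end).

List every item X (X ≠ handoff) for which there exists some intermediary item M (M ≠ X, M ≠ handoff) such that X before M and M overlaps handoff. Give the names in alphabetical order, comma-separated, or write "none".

audit

Target handoff = [19:00, 20:10].
Intermediaries M with M overlaps handoff: demo.
Via demo — items with X before demo: audit.
Union: audit.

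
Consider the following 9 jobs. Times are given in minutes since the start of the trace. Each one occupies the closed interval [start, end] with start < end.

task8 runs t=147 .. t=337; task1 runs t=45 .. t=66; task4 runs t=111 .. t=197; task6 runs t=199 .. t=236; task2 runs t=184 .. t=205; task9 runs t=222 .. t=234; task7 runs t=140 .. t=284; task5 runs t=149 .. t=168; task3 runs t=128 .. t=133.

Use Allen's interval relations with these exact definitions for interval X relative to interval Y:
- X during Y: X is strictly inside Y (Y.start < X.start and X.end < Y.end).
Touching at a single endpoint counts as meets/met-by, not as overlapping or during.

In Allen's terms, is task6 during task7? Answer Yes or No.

Yes

task6 = [t=199, t=236], task7 = [t=140, t=284].
Actual relation of task6 to task7: during.
Asked whether 'during' holds → Yes.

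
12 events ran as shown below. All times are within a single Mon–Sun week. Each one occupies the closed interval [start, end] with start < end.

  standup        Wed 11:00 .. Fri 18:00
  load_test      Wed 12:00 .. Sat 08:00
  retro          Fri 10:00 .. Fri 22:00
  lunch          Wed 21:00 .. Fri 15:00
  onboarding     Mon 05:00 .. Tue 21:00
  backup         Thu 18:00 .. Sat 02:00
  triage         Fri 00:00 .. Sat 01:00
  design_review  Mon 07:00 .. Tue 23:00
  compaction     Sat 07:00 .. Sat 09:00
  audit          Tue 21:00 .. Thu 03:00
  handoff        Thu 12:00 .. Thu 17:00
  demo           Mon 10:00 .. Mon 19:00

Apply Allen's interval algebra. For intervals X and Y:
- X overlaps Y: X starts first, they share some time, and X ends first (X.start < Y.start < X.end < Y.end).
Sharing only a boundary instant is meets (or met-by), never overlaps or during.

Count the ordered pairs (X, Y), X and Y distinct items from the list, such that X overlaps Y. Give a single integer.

Checking all 132 ordered pairs for relation 'overlaps'; matching pairs in alphabetical order:
(audit, load_test): audit overlaps load_test ✓
(audit, lunch): audit overlaps lunch ✓
(audit, standup): audit overlaps standup ✓
(design_review, audit): design_review overlaps audit ✓
(load_test, compaction): load_test overlaps compaction ✓
(lunch, backup): lunch overlaps backup ✓
(lunch, retro): lunch overlaps retro ✓
(lunch, triage): lunch overlaps triage ✓
(onboarding, design_review): onboarding overlaps design_review ✓
(standup, backup): standup overlaps backup ✓
(standup, load_test): standup overlaps load_test ✓
(standup, retro): standup overlaps retro ✓
(standup, triage): standup overlaps triage ✓
Count: 13.

13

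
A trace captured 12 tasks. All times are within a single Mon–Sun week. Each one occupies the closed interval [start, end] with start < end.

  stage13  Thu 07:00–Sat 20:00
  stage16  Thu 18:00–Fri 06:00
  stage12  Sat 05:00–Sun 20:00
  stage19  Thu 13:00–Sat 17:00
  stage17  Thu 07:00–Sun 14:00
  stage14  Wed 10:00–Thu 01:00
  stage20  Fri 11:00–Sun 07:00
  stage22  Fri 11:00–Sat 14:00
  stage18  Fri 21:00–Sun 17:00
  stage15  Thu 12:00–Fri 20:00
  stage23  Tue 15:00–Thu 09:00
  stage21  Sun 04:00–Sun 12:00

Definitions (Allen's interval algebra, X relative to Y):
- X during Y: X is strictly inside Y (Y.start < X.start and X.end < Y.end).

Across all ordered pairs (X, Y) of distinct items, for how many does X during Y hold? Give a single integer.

Checking all 132 ordered pairs for relation 'during'; matching pairs in alphabetical order:
(stage14, stage23): stage14 during stage23 ✓
(stage15, stage13): stage15 during stage13 ✓
(stage15, stage17): stage15 during stage17 ✓
(stage16, stage13): stage16 during stage13 ✓
(stage16, stage15): stage16 during stage15 ✓
(stage16, stage17): stage16 during stage17 ✓
(stage16, stage19): stage16 during stage19 ✓
(stage19, stage13): stage19 during stage13 ✓
(stage19, stage17): stage19 during stage17 ✓
(stage20, stage17): stage20 during stage17 ✓
(stage21, stage12): stage21 during stage12 ✓
(stage21, stage17): stage21 during stage17 ✓
(stage21, stage18): stage21 during stage18 ✓
(stage22, stage13): stage22 during stage13 ✓
(stage22, stage17): stage22 during stage17 ✓
(stage22, stage19): stage22 during stage19 ✓
Count: 16.

16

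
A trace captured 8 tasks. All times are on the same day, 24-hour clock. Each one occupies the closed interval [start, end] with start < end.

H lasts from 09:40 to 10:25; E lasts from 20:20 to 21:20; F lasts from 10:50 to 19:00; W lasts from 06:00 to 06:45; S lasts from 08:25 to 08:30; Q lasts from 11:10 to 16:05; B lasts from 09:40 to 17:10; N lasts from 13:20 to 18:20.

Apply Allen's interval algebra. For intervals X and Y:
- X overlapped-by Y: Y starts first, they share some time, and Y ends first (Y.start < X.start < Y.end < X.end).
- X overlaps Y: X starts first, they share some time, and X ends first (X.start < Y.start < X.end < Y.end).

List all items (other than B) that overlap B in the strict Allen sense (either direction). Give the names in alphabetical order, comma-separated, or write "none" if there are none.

Target B = [09:40, 17:10].
E [20:20, 21:20] → after → no.
F [10:50, 19:00] → overlapped-by → yes.
H [09:40, 10:25] → starts → no.
N [13:20, 18:20] → overlapped-by → yes.
Q [11:10, 16:05] → during → no.
S [08:25, 08:30] → before → no.
W [06:00, 06:45] → before → no.
Result: F, N.

F, N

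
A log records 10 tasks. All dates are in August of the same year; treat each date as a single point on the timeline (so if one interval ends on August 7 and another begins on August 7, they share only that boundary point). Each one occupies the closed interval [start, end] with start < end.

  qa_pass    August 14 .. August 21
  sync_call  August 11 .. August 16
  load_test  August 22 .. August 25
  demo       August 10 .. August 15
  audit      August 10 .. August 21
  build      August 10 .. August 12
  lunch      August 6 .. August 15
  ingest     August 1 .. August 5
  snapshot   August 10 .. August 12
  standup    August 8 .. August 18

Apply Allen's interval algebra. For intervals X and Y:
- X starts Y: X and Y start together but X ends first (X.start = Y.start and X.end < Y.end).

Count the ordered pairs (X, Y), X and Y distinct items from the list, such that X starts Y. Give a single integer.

5

Checking all 90 ordered pairs for relation 'starts'; matching pairs in alphabetical order:
(build, audit): build starts audit ✓
(build, demo): build starts demo ✓
(demo, audit): demo starts audit ✓
(snapshot, audit): snapshot starts audit ✓
(snapshot, demo): snapshot starts demo ✓
Count: 5.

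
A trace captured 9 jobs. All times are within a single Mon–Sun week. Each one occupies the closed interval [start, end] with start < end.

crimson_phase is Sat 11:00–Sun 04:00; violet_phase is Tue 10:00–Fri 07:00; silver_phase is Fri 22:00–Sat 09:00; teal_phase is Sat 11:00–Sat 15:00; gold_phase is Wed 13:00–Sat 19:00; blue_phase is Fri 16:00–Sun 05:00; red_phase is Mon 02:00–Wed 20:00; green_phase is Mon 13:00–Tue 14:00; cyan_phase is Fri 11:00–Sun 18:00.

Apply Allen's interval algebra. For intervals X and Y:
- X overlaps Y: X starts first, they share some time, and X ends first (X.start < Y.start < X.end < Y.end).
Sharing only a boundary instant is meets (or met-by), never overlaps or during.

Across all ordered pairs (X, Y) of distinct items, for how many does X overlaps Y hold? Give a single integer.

Checking all 72 ordered pairs for relation 'overlaps'; matching pairs in alphabetical order:
(gold_phase, blue_phase): gold_phase overlaps blue_phase ✓
(gold_phase, crimson_phase): gold_phase overlaps crimson_phase ✓
(gold_phase, cyan_phase): gold_phase overlaps cyan_phase ✓
(green_phase, violet_phase): green_phase overlaps violet_phase ✓
(red_phase, gold_phase): red_phase overlaps gold_phase ✓
(red_phase, violet_phase): red_phase overlaps violet_phase ✓
(violet_phase, gold_phase): violet_phase overlaps gold_phase ✓
Count: 7.

7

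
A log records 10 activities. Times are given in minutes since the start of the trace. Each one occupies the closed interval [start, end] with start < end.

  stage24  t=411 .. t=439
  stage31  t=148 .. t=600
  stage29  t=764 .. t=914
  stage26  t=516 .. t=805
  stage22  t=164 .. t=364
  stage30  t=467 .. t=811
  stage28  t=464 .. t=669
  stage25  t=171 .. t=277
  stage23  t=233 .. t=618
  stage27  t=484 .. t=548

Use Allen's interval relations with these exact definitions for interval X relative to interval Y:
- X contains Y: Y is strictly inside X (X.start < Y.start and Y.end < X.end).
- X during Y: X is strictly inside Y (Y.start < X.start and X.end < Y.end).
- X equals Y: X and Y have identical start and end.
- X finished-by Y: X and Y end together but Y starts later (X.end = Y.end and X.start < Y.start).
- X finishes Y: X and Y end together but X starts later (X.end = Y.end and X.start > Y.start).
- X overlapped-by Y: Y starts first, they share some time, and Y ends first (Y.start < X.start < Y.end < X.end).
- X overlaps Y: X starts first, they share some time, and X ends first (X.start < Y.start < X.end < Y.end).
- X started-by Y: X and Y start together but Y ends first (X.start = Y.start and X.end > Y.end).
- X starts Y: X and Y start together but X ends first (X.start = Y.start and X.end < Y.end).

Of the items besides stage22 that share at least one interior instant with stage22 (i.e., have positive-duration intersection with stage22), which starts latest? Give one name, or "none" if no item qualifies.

stage23

Target stage22 = [t=164, t=364].
stage23 [t=233, t=618] → overlapped-by → candidate.
stage24 [t=411, t=439] → after → excluded.
stage25 [t=171, t=277] → during → candidate.
stage26 [t=516, t=805] → after → excluded.
stage27 [t=484, t=548] → after → excluded.
stage28 [t=464, t=669] → after → excluded.
stage29 [t=764, t=914] → after → excluded.
stage30 [t=467, t=811] → after → excluded.
stage31 [t=148, t=600] → contains → candidate.
Among candidates, latest start is t=233 → stage23.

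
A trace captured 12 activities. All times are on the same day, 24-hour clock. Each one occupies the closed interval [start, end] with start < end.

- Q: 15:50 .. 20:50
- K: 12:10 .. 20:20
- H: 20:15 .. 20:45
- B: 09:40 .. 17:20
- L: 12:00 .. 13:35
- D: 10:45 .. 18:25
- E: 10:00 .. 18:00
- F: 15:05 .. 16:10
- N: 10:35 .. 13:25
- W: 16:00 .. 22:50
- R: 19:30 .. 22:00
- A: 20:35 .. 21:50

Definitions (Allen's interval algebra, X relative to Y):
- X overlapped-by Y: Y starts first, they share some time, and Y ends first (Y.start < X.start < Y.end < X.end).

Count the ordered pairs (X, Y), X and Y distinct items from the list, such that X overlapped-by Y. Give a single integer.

Checking all 132 ordered pairs for relation 'overlapped-by'; matching pairs in alphabetical order:
(A, H): A overlapped-by H ✓
(A, Q): A overlapped-by Q ✓
(D, B): D overlapped-by B ✓
(D, E): D overlapped-by E ✓
(D, N): D overlapped-by N ✓
(E, B): E overlapped-by B ✓
(H, K): H overlapped-by K ✓
(K, B): K overlapped-by B ✓
(K, D): K overlapped-by D ✓
(K, E): K overlapped-by E ✓
(K, L): K overlapped-by L ✓
(K, N): K overlapped-by N ✓
(L, N): L overlapped-by N ✓
(Q, B): Q overlapped-by B ✓
(Q, D): Q overlapped-by D ✓
(Q, E): Q overlapped-by E ✓
(Q, F): Q overlapped-by F ✓
(Q, K): Q overlapped-by K ✓
(R, K): R overlapped-by K ✓
(R, Q): R overlapped-by Q ✓
(W, B): W overlapped-by B ✓
(W, D): W overlapped-by D ✓
(W, E): W overlapped-by E ✓
(W, F): W overlapped-by F ✓
... plus 2 further pairs not listed.
Count: 26.

26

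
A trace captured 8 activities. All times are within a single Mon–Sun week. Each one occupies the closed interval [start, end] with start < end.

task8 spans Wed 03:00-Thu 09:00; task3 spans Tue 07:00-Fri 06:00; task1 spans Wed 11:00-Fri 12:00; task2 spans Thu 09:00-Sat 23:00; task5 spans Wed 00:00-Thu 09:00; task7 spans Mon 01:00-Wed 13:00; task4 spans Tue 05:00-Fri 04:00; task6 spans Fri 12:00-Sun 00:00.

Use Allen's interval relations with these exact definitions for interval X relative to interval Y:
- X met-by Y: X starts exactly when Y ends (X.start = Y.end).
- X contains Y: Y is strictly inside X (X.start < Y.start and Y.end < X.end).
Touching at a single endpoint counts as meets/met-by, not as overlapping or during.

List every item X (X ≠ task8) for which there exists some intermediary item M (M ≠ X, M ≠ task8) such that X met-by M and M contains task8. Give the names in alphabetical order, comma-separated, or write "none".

none

Target task8 = [Wed 03:00, Thu 09:00].
Intermediaries M with M contains task8: task3, task4.
Via task3 — items with X met-by task3: none.
Via task4 — items with X met-by task4: none.
Union: none.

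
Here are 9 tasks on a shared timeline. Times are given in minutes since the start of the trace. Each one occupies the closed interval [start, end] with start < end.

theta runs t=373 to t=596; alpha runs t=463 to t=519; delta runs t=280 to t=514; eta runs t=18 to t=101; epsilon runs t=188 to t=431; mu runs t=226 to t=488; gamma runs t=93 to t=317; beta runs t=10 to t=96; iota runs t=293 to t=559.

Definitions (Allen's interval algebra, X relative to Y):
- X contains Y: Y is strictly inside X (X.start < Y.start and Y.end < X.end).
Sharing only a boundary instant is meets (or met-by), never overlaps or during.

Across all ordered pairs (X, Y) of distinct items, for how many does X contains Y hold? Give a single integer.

Checking all 72 ordered pairs for relation 'contains'; matching pairs in alphabetical order:
(iota, alpha): iota contains alpha ✓
(theta, alpha): theta contains alpha ✓
Count: 2.

2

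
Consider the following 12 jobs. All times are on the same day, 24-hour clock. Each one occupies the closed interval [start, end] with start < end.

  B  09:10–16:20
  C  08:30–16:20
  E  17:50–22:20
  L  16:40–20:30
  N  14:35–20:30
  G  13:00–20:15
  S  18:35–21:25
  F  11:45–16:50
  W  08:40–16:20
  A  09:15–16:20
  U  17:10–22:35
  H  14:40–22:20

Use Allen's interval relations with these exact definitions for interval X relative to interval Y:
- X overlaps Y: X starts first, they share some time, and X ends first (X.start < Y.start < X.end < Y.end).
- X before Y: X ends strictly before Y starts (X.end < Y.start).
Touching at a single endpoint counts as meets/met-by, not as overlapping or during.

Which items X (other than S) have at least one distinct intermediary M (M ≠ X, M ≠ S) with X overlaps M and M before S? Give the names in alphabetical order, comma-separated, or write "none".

A, B, C, W

Target S = [18:35, 21:25].
Intermediaries M with M before S: A, B, C, F, W.
Via A — items with X overlaps A: none.
Via B — items with X overlaps B: none.
Via C — items with X overlaps C: none.
Via F — items with X overlaps F: A, B, C, W.
Via W — items with X overlaps W: none.
Union: A, B, C, W.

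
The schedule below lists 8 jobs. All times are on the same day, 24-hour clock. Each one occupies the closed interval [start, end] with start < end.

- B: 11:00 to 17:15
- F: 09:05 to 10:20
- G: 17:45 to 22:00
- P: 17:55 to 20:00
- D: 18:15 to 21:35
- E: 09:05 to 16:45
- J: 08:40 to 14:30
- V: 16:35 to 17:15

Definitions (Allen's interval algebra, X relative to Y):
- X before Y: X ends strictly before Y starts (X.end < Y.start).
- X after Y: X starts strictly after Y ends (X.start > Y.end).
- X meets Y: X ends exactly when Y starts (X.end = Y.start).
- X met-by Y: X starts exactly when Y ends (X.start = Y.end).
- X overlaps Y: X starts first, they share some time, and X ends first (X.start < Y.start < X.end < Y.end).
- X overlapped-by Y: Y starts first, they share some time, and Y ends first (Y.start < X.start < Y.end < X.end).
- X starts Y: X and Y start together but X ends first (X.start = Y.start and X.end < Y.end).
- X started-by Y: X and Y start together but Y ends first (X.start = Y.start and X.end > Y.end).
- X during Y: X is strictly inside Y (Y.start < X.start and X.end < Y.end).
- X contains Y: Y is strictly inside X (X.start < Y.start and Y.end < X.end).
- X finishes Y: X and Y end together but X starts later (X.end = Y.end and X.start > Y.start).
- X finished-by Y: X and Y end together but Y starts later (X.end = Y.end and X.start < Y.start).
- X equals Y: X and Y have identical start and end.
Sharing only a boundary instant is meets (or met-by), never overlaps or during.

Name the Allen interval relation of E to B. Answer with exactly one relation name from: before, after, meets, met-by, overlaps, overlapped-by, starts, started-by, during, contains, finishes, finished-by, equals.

overlaps

E = [09:05, 16:45]; B = [11:00, 17:15].
Compare endpoints: E.start < B.start, E.start < B.end, E.end > B.start, E.end < B.end.
That pattern is 'overlaps'.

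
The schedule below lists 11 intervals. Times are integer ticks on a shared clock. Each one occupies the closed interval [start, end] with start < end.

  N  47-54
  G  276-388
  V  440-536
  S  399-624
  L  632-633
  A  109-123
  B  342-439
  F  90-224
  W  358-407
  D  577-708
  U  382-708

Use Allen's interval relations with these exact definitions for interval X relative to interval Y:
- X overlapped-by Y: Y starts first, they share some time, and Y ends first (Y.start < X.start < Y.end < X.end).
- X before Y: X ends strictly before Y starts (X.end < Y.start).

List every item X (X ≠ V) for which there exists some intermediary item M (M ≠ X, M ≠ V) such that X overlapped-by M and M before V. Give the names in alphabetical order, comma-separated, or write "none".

Target V = [440, 536].
Intermediaries M with M before V: A, B, F, G, N, W.
Via A — items with X overlapped-by A: none.
Via B — items with X overlapped-by B: S, U.
Via F — items with X overlapped-by F: none.
Via G — items with X overlapped-by G: B, U, W.
Via N — items with X overlapped-by N: none.
Via W — items with X overlapped-by W: S, U.
Union: B, S, U, W.

B, S, U, W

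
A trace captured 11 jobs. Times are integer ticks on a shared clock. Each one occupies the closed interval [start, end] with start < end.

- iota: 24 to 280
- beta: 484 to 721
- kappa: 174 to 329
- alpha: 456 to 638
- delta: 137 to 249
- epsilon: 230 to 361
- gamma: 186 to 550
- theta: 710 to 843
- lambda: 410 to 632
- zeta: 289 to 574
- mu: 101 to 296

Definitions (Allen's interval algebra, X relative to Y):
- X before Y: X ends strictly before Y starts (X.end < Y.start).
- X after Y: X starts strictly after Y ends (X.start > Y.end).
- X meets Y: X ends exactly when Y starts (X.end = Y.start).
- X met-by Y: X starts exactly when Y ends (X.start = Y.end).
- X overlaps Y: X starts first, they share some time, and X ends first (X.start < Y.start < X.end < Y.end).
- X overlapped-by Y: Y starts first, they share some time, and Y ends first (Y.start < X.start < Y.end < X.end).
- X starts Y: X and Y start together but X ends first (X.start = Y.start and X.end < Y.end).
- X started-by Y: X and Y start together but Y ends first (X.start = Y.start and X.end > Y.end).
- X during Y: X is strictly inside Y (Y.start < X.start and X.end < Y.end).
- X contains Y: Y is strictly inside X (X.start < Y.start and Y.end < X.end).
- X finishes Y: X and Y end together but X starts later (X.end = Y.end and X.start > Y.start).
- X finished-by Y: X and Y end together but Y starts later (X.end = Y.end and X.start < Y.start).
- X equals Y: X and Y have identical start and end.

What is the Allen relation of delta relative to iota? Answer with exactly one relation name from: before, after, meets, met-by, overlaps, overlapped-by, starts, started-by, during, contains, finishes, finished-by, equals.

delta = [137, 249]; iota = [24, 280].
Compare endpoints: delta.start > iota.start, delta.start < iota.end, delta.end > iota.start, delta.end < iota.end.
That pattern is 'during'.

during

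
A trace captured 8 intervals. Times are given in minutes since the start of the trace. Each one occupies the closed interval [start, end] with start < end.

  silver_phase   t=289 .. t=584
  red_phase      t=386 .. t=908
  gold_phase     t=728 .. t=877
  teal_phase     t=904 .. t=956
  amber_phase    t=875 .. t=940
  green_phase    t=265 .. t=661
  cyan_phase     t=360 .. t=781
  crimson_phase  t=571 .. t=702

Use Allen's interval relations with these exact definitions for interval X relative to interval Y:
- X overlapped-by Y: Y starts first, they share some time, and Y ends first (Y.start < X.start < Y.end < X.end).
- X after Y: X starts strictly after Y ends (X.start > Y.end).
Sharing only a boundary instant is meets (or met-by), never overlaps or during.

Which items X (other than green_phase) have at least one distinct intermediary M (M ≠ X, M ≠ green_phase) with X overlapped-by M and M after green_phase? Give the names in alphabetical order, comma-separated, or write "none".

Target green_phase = [t=265, t=661].
Intermediaries M with M after green_phase: amber_phase, gold_phase, teal_phase.
Via amber_phase — items with X overlapped-by amber_phase: teal_phase.
Via gold_phase — items with X overlapped-by gold_phase: amber_phase.
Via teal_phase — items with X overlapped-by teal_phase: none.
Union: amber_phase, teal_phase.

amber_phase, teal_phase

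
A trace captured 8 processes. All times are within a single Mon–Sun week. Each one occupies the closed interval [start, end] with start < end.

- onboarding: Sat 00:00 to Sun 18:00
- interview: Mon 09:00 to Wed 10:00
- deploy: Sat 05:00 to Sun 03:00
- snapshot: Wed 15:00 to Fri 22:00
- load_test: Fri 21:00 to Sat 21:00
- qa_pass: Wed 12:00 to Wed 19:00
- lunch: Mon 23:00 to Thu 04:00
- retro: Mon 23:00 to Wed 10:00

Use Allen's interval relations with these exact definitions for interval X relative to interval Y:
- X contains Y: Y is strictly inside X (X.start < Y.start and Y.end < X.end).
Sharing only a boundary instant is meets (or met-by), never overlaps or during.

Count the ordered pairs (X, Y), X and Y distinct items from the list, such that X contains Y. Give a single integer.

2

Checking all 56 ordered pairs for relation 'contains'; matching pairs in alphabetical order:
(lunch, qa_pass): lunch contains qa_pass ✓
(onboarding, deploy): onboarding contains deploy ✓
Count: 2.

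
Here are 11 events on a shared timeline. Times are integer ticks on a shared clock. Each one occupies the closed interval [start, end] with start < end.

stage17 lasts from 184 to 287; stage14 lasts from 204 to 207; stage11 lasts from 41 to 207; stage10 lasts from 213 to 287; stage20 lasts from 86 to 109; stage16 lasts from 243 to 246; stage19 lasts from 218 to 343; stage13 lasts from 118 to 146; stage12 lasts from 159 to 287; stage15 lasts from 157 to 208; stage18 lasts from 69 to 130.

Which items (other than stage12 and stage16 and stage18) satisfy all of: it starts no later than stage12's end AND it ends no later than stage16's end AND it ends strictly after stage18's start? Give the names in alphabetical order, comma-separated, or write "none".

Conditions: its start is no later than stage12's end (X.start <= 287) AND its end is no later than stage16's end (X.end <= 246) AND its end is strictly after stage18's start (X.end > 69).
stage10: start 213 <= 287? ✓; end 287 <= 246? ✗; end 287 > 69? ✓ → no.
stage11: start 41 <= 287? ✓; end 207 <= 246? ✓; end 207 > 69? ✓ → yes.
stage13: start 118 <= 287? ✓; end 146 <= 246? ✓; end 146 > 69? ✓ → yes.
stage14: start 204 <= 287? ✓; end 207 <= 246? ✓; end 207 > 69? ✓ → yes.
stage15: start 157 <= 287? ✓; end 208 <= 246? ✓; end 208 > 69? ✓ → yes.
stage17: start 184 <= 287? ✓; end 287 <= 246? ✗; end 287 > 69? ✓ → no.
stage19: start 218 <= 287? ✓; end 343 <= 246? ✗; end 343 > 69? ✓ → no.
stage20: start 86 <= 287? ✓; end 109 <= 246? ✓; end 109 > 69? ✓ → yes.
Result: stage11, stage13, stage14, stage15, stage20.

stage11, stage13, stage14, stage15, stage20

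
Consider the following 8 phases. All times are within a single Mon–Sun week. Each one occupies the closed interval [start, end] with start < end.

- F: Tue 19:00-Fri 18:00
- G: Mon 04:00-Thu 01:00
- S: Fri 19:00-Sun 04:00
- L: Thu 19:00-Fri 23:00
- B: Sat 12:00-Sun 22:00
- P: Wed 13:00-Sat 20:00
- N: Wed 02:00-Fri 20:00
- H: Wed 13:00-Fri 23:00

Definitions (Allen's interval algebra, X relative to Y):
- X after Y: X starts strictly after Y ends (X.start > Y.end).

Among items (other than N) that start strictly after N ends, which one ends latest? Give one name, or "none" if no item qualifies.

B

Target N = [Wed 02:00, Fri 20:00].
B [Sat 12:00, Sun 22:00] → after → candidate.
F [Tue 19:00, Fri 18:00] → overlaps → excluded.
G [Mon 04:00, Thu 01:00] → overlaps → excluded.
H [Wed 13:00, Fri 23:00] → overlapped-by → excluded.
L [Thu 19:00, Fri 23:00] → overlapped-by → excluded.
P [Wed 13:00, Sat 20:00] → overlapped-by → excluded.
S [Fri 19:00, Sun 04:00] → overlapped-by → excluded.
Among candidates, latest end is Sun 22:00 → B.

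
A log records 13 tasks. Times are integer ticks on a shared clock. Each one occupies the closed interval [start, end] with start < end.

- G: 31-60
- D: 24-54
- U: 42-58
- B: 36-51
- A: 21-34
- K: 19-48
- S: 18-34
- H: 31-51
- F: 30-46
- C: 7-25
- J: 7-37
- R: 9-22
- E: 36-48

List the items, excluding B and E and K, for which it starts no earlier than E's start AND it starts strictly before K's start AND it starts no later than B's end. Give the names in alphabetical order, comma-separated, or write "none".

none

Conditions: its start is no earlier than E's start (X.start >= 36) AND its start is strictly before K's start (X.start < 19) AND its start is no later than B's end (X.start <= 51).
A: start 21 >= 36? ✗; start 21 < 19? ✗; start 21 <= 51? ✓ → no.
C: start 7 >= 36? ✗; start 7 < 19? ✓; start 7 <= 51? ✓ → no.
D: start 24 >= 36? ✗; start 24 < 19? ✗; start 24 <= 51? ✓ → no.
F: start 30 >= 36? ✗; start 30 < 19? ✗; start 30 <= 51? ✓ → no.
G: start 31 >= 36? ✗; start 31 < 19? ✗; start 31 <= 51? ✓ → no.
H: start 31 >= 36? ✗; start 31 < 19? ✗; start 31 <= 51? ✓ → no.
J: start 7 >= 36? ✗; start 7 < 19? ✓; start 7 <= 51? ✓ → no.
R: start 9 >= 36? ✗; start 9 < 19? ✓; start 9 <= 51? ✓ → no.
S: start 18 >= 36? ✗; start 18 < 19? ✓; start 18 <= 51? ✓ → no.
U: start 42 >= 36? ✓; start 42 < 19? ✗; start 42 <= 51? ✓ → no.
Result: none.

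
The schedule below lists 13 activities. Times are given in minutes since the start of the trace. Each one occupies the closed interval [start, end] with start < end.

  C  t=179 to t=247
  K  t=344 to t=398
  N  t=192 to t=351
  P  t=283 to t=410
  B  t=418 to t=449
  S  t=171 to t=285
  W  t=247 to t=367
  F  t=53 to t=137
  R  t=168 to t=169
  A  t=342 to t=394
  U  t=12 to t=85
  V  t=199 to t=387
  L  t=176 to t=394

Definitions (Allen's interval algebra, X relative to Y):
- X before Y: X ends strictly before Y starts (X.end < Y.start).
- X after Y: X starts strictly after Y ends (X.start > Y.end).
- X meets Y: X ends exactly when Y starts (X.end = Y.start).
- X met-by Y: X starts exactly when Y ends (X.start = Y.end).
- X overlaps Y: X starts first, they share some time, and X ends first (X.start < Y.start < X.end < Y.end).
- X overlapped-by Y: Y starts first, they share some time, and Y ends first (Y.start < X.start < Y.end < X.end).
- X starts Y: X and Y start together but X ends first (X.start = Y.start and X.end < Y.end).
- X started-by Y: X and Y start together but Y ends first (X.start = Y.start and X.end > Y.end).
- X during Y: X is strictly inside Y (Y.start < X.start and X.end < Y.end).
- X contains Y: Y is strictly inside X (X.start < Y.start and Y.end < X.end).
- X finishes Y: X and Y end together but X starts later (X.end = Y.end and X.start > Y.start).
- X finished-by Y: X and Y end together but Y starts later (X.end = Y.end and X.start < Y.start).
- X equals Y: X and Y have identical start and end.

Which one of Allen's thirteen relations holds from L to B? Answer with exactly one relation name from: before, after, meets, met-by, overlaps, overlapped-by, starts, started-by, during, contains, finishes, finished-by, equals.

before

L = [t=176, t=394]; B = [t=418, t=449].
Compare endpoints: L.start < B.start, L.start < B.end, L.end < B.start, L.end < B.end.
That pattern is 'before'.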